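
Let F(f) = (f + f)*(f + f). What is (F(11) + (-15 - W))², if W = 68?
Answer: 160801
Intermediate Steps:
F(f) = 4*f² (F(f) = (2*f)*(2*f) = 4*f²)
(F(11) + (-15 - W))² = (4*11² + (-15 - 1*68))² = (4*121 + (-15 - 68))² = (484 - 83)² = 401² = 160801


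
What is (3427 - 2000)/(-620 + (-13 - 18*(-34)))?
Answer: -1427/21 ≈ -67.952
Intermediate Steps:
(3427 - 2000)/(-620 + (-13 - 18*(-34))) = 1427/(-620 + (-13 + 612)) = 1427/(-620 + 599) = 1427/(-21) = 1427*(-1/21) = -1427/21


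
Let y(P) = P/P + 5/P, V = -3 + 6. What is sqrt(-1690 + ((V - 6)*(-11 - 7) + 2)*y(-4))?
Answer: 2*I*sqrt(426) ≈ 41.28*I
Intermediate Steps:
V = 3
y(P) = 1 + 5/P
sqrt(-1690 + ((V - 6)*(-11 - 7) + 2)*y(-4)) = sqrt(-1690 + ((3 - 6)*(-11 - 7) + 2)*((5 - 4)/(-4))) = sqrt(-1690 + (-3*(-18) + 2)*(-1/4*1)) = sqrt(-1690 + (54 + 2)*(-1/4)) = sqrt(-1690 + 56*(-1/4)) = sqrt(-1690 - 14) = sqrt(-1704) = 2*I*sqrt(426)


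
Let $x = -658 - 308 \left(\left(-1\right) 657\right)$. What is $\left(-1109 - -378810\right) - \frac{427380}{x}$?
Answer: $\frac{38090554459}{100849} \approx 3.777 \cdot 10^{5}$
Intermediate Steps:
$x = 201698$ ($x = -658 - -202356 = -658 + 202356 = 201698$)
$\left(-1109 - -378810\right) - \frac{427380}{x} = \left(-1109 - -378810\right) - \frac{427380}{201698} = \left(-1109 + 378810\right) - \frac{213690}{100849} = 377701 - \frac{213690}{100849} = \frac{38090554459}{100849}$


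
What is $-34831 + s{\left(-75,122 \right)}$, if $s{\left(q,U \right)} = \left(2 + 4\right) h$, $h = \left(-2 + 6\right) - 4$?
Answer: $-34831$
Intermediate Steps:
$h = 0$ ($h = 4 - 4 = 0$)
$s{\left(q,U \right)} = 0$ ($s{\left(q,U \right)} = \left(2 + 4\right) 0 = 6 \cdot 0 = 0$)
$-34831 + s{\left(-75,122 \right)} = -34831 + 0 = -34831$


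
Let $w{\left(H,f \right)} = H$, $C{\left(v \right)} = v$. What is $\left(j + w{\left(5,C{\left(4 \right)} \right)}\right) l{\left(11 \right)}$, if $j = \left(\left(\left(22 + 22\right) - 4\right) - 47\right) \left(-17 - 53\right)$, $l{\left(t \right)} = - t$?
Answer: $-5445$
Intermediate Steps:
$j = 490$ ($j = \left(\left(44 - 4\right) - 47\right) \left(-70\right) = \left(40 - 47\right) \left(-70\right) = \left(-7\right) \left(-70\right) = 490$)
$\left(j + w{\left(5,C{\left(4 \right)} \right)}\right) l{\left(11 \right)} = \left(490 + 5\right) \left(\left(-1\right) 11\right) = 495 \left(-11\right) = -5445$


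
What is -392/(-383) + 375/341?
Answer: 277297/130603 ≈ 2.1232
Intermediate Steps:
-392/(-383) + 375/341 = -392*(-1/383) + 375*(1/341) = 392/383 + 375/341 = 277297/130603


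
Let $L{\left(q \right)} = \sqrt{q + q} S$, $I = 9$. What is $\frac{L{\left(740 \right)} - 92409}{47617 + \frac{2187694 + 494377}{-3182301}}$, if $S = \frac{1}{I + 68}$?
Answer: $- \frac{294073253109}{151528944646} + \frac{3182301 \sqrt{370}}{5833864368871} \approx -1.9407$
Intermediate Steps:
$S = \frac{1}{77}$ ($S = \frac{1}{9 + 68} = \frac{1}{77} \approx 0.012987$)
$L{\left(q \right)} = \frac{\sqrt{2} \sqrt{q}}{77}$ ($L{\left(q \right)} = \sqrt{q + q} \frac{1}{77} = \sqrt{2 q} \frac{1}{77} = \sqrt{2} \sqrt{q} \frac{1}{77} = \frac{\sqrt{2} \sqrt{q}}{77}$)
$\frac{L{\left(740 \right)} - 92409}{47617 + \frac{2187694 + 494377}{-3182301}} = \frac{\frac{\sqrt{2} \sqrt{740}}{77} - 92409}{47617 + \frac{2187694 + 494377}{-3182301}} = \frac{\frac{\sqrt{2} \cdot 2 \sqrt{185}}{77} - 92409}{47617 + 2682071 \left(- \frac{1}{3182301}\right)} = \frac{\frac{2 \sqrt{370}}{77} - 92409}{47617 - \frac{2682071}{3182301}} = \frac{-92409 + \frac{2 \sqrt{370}}{77}}{\frac{151528944646}{3182301}} = \left(-92409 + \frac{2 \sqrt{370}}{77}\right) \frac{3182301}{151528944646} = - \frac{294073253109}{151528944646} + \frac{3182301 \sqrt{370}}{5833864368871}$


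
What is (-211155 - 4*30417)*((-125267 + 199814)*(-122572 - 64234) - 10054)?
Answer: 4634838826550328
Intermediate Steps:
(-211155 - 4*30417)*((-125267 + 199814)*(-122572 - 64234) - 10054) = (-211155 - 121668)*(74547*(-186806) - 10054) = -332823*(-13925826882 - 10054) = -332823*(-13925836936) = 4634838826550328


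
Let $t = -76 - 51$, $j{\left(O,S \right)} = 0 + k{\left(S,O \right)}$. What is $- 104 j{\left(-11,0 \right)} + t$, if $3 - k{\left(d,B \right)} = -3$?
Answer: $-751$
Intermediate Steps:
$k{\left(d,B \right)} = 6$ ($k{\left(d,B \right)} = 3 - -3 = 3 + 3 = 6$)
$j{\left(O,S \right)} = 6$ ($j{\left(O,S \right)} = 0 + 6 = 6$)
$t = -127$
$- 104 j{\left(-11,0 \right)} + t = \left(-104\right) 6 - 127 = -624 - 127 = -751$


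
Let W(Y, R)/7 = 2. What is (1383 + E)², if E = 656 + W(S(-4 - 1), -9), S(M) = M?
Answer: 4214809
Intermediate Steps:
W(Y, R) = 14 (W(Y, R) = 7*2 = 14)
E = 670 (E = 656 + 14 = 670)
(1383 + E)² = (1383 + 670)² = 2053² = 4214809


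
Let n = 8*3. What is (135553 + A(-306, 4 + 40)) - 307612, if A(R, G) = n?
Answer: -172035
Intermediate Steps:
n = 24
A(R, G) = 24
(135553 + A(-306, 4 + 40)) - 307612 = (135553 + 24) - 307612 = 135577 - 307612 = -172035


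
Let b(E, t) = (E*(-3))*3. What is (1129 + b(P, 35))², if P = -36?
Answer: 2111209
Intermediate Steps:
b(E, t) = -9*E (b(E, t) = -3*E*3 = -9*E)
(1129 + b(P, 35))² = (1129 - 9*(-36))² = (1129 + 324)² = 1453² = 2111209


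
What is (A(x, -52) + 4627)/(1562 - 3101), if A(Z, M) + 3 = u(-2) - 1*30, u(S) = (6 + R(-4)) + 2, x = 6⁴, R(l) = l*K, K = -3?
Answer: -1538/513 ≈ -2.9981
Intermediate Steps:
R(l) = -3*l (R(l) = l*(-3) = -3*l)
x = 1296
u(S) = 20 (u(S) = (6 - 3*(-4)) + 2 = (6 + 12) + 2 = 18 + 2 = 20)
A(Z, M) = -13 (A(Z, M) = -3 + (20 - 1*30) = -3 + (20 - 30) = -3 - 10 = -13)
(A(x, -52) + 4627)/(1562 - 3101) = (-13 + 4627)/(1562 - 3101) = 4614/(-1539) = 4614*(-1/1539) = -1538/513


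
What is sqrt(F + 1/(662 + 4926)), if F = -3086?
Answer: 3*I*sqrt(2676740011)/2794 ≈ 55.552*I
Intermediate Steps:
sqrt(F + 1/(662 + 4926)) = sqrt(-3086 + 1/(662 + 4926)) = sqrt(-3086 + 1/5588) = sqrt(-17244567/5588) = 3*I*sqrt(2676740011)/2794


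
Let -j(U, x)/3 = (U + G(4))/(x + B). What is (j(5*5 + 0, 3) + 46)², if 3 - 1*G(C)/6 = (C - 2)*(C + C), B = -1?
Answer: 63001/4 ≈ 15750.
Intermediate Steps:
G(C) = 18 - 12*C*(-2 + C) (G(C) = 18 - 6*(C - 2)*(C + C) = 18 - 6*(-2 + C)*2*C = 18 - 12*C*(-2 + C))
j(U, x) = -3*(-78 + U)/(-1 + x) (j(U, x) = -3*(U + (18 - 12*4² + 24*4))/(x - 1) = -3*(U + (18 - 12*16 + 96))/(-1 + x) = -3*(U + (18 - 192 + 96))/(-1 + x) = -3*(U - 78)/(-1 + x) = -3*(-78 + U)/(-1 + x))
(j(5*5 + 0, 3) + 46)² = (3*(78 - (5*5 + 0))/(-1 + 3) + 46)² = (3*(78 - (25 + 0))/2 + 46)² = (3*(½)*(78 - 1*25) + 46)² = (3*(½)*(78 - 25) + 46)² = (3*(½)*53 + 46)² = (159/2 + 46)² = (251/2)² = 63001/4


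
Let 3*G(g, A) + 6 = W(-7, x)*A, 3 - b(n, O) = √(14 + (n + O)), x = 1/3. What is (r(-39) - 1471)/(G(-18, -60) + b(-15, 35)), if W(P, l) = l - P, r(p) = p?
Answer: 1979610/190663 - 13590*√34/190663 ≈ 9.9671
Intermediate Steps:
x = ⅓ ≈ 0.33333
b(n, O) = 3 - √(14 + O + n) (b(n, O) = 3 - √(14 + (n + O)) = 3 - √(14 + (O + n)) = 3 - √(14 + O + n))
G(g, A) = -2 + 22*A/9 (G(g, A) = -2 + ((⅓ - 1*(-7))*A)/3 = -2 + ((⅓ + 7)*A)/3 = -2 + (22*A/3)/3 = -2 + 22*A/9)
(r(-39) - 1471)/(G(-18, -60) + b(-15, 35)) = (-39 - 1471)/((-2 + (22/9)*(-60)) + (3 - √(14 + 35 - 15))) = -1510/((-2 - 440/3) + (3 - √34)) = -1510/(-446/3 + (3 - √34)) = -1510/(-437/3 - √34)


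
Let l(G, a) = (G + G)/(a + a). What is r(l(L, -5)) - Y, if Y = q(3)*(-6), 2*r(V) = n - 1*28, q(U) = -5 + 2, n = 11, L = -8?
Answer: -53/2 ≈ -26.500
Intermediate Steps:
l(G, a) = G/a (l(G, a) = (2*G)/((2*a)) = (2*G)*(1/(2*a)) = G/a)
q(U) = -3
r(V) = -17/2 (r(V) = (11 - 1*28)/2 = (11 - 28)/2 = (1/2)*(-17) = -17/2)
Y = 18 (Y = -3*(-6) = 18)
r(l(L, -5)) - Y = -17/2 - 1*18 = -17/2 - 18 = -53/2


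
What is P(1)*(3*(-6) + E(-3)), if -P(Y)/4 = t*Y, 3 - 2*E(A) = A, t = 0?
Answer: 0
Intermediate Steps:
E(A) = 3/2 - A/2
P(Y) = 0 (P(Y) = -0*Y = -4*0 = 0)
P(1)*(3*(-6) + E(-3)) = 0*(3*(-6) + (3/2 - 1/2*(-3))) = 0*(-18 + (3/2 + 3/2)) = 0*(-18 + 3) = 0*(-15) = 0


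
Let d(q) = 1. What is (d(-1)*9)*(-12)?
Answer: -108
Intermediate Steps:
(d(-1)*9)*(-12) = (1*9)*(-12) = 9*(-12) = -108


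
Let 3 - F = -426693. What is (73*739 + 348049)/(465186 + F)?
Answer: 200998/445941 ≈ 0.45073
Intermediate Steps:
F = 426696 (F = 3 - 1*(-426693) = 3 + 426693 = 426696)
(73*739 + 348049)/(465186 + F) = (73*739 + 348049)/(465186 + 426696) = (53947 + 348049)/891882 = 401996*(1/891882) = 200998/445941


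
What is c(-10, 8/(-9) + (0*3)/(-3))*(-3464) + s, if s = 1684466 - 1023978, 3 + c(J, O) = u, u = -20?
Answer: 740160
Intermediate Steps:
c(J, O) = -23 (c(J, O) = -3 - 20 = -23)
s = 660488
c(-10, 8/(-9) + (0*3)/(-3))*(-3464) + s = -23*(-3464) + 660488 = 79672 + 660488 = 740160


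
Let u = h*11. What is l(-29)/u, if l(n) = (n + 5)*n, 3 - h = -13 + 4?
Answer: 58/11 ≈ 5.2727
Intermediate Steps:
h = 12 (h = 3 - (-13 + 4) = 3 - 1*(-9) = 3 + 9 = 12)
l(n) = n*(5 + n) (l(n) = (5 + n)*n = n*(5 + n))
u = 132 (u = 12*11 = 132)
l(-29)/u = -29*(5 - 29)/132 = -29*(-24)*(1/132) = 696*(1/132) = 58/11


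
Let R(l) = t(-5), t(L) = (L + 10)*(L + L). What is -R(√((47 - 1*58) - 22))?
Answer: 50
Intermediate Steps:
t(L) = 2*L*(10 + L) (t(L) = (10 + L)*(2*L) = 2*L*(10 + L))
R(l) = -50 (R(l) = 2*(-5)*(10 - 5) = 2*(-5)*5 = -50)
-R(√((47 - 1*58) - 22)) = -1*(-50) = 50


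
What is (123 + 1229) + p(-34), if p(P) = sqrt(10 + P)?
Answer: 1352 + 2*I*sqrt(6) ≈ 1352.0 + 4.899*I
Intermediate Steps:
(123 + 1229) + p(-34) = (123 + 1229) + sqrt(10 - 34) = 1352 + sqrt(-24) = 1352 + 2*I*sqrt(6)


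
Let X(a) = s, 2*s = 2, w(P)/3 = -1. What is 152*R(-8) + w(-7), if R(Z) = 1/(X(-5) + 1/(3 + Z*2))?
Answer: 485/3 ≈ 161.67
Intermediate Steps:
w(P) = -3 (w(P) = 3*(-1) = -3)
s = 1 (s = (1/2)*2 = 1)
X(a) = 1
R(Z) = 1/(1 + 1/(3 + 2*Z)) (R(Z) = 1/(1 + 1/(3 + Z*2)) = 1/(1 + 1/(3 + 2*Z)))
152*R(-8) + w(-7) = 152*((3/2 - 8)/(2 - 8)) - 3 = 152*(-13/2/(-6)) - 3 = 152*(-1/6*(-13/2)) - 3 = 152*(13/12) - 3 = 494/3 - 3 = 485/3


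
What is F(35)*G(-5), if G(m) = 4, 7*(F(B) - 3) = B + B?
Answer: 52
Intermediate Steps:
F(B) = 3 + 2*B/7 (F(B) = 3 + (B + B)/7 = 3 + (2*B)/7 = 3 + 2*B/7)
F(35)*G(-5) = (3 + (2/7)*35)*4 = (3 + 10)*4 = 13*4 = 52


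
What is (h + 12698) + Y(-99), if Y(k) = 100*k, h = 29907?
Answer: 32705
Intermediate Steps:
(h + 12698) + Y(-99) = (29907 + 12698) + 100*(-99) = 42605 - 9900 = 32705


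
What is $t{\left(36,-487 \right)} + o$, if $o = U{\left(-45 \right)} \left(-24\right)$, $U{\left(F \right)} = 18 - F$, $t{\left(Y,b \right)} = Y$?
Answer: $-1476$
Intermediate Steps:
$o = -1512$ ($o = \left(18 - -45\right) \left(-24\right) = \left(18 + 45\right) \left(-24\right) = 63 \left(-24\right) = -1512$)
$t{\left(36,-487 \right)} + o = 36 - 1512 = -1476$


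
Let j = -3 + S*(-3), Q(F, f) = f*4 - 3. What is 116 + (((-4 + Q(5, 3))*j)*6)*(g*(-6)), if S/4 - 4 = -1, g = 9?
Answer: 63296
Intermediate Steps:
S = 12 (S = 16 + 4*(-1) = 16 - 4 = 12)
Q(F, f) = -3 + 4*f (Q(F, f) = 4*f - 3 = -3 + 4*f)
j = -39 (j = -3 + 12*(-3) = -3 - 36 = -39)
116 + (((-4 + Q(5, 3))*j)*6)*(g*(-6)) = 116 + (((-4 + (-3 + 4*3))*(-39))*6)*(9*(-6)) = 116 + (((-4 + (-3 + 12))*(-39))*6)*(-54) = 116 + (((-4 + 9)*(-39))*6)*(-54) = 116 + ((5*(-39))*6)*(-54) = 116 - 195*6*(-54) = 116 - 1170*(-54) = 116 + 63180 = 63296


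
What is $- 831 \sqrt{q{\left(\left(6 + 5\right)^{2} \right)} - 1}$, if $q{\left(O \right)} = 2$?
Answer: $-831$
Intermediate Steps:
$- 831 \sqrt{q{\left(\left(6 + 5\right)^{2} \right)} - 1} = - 831 \sqrt{2 - 1} = - 831 \sqrt{1} = \left(-831\right) 1 = -831$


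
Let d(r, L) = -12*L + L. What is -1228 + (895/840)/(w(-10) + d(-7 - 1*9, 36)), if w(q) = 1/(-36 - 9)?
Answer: -1225517213/997976 ≈ -1228.0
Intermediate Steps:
w(q) = -1/45 (w(q) = 1/(-45) = -1/45)
d(r, L) = -11*L
-1228 + (895/840)/(w(-10) + d(-7 - 1*9, 36)) = -1228 + (895/840)/(-1/45 - 11*36) = -1228 + (895*(1/840))/(-1/45 - 396) = -1228 + (179/168)/(-17821/45) = -1228 - 45/17821*179/168 = -1228 - 2685/997976 = -1225517213/997976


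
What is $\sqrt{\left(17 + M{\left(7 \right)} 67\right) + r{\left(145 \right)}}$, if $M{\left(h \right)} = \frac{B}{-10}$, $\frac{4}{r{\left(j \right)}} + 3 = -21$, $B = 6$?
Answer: $\frac{i \sqrt{21030}}{30} \approx 4.8339 i$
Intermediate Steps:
$r{\left(j \right)} = - \frac{1}{6}$ ($r{\left(j \right)} = \frac{4}{-3 - 21} = \frac{4}{-24} = 4 \left(- \frac{1}{24}\right) = - \frac{1}{6}$)
$M{\left(h \right)} = - \frac{3}{5}$ ($M{\left(h \right)} = \frac{6}{-10} = 6 \left(- \frac{1}{10}\right) = - \frac{3}{5}$)
$\sqrt{\left(17 + M{\left(7 \right)} 67\right) + r{\left(145 \right)}} = \sqrt{\left(17 - \frac{201}{5}\right) - \frac{1}{6}} = \sqrt{- \frac{116}{5} - \frac{1}{6}} = \sqrt{- \frac{701}{30}} = \frac{i \sqrt{21030}}{30}$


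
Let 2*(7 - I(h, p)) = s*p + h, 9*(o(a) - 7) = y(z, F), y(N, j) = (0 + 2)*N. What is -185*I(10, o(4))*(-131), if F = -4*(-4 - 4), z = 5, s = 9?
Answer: -1672215/2 ≈ -8.3611e+5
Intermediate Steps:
F = 32 (F = -4*(-8) = 32)
y(N, j) = 2*N
o(a) = 73/9 (o(a) = 7 + (2*5)/9 = 7 + (1/9)*10 = 7 + 10/9 = 73/9)
I(h, p) = 7 - 9*p/2 - h/2 (I(h, p) = 7 - (9*p + h)/2 = 7 - (h + 9*p)/2 = 7 + (-9*p/2 - h/2) = 7 - 9*p/2 - h/2)
-185*I(10, o(4))*(-131) = -185*(7 - 9/2*73/9 - 1/2*10)*(-131) = -185*(7 - 73/2 - 5)*(-131) = -185*(-69/2)*(-131) = (12765/2)*(-131) = -1672215/2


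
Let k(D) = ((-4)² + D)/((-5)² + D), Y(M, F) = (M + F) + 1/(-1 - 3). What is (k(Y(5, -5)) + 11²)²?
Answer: 1790244/121 ≈ 14795.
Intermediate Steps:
Y(M, F) = -¼ + F + M (Y(M, F) = (F + M) + 1/(-4) = (F + M) - ¼ = -¼ + F + M)
k(D) = (16 + D)/(25 + D)
(k(Y(5, -5)) + 11²)² = ((16 + (-¼ - 5 + 5))/(25 + (-¼ - 5 + 5)) + 11²)² = ((16 - ¼)/(25 - ¼) + 121)² = ((63/4)/(99/4) + 121)² = ((4/99)*(63/4) + 121)² = (7/11 + 121)² = (1338/11)² = 1790244/121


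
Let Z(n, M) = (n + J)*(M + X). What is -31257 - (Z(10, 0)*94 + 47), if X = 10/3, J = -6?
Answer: -97672/3 ≈ -32557.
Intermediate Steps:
X = 10/3 (X = 10*(⅓) = 10/3 ≈ 3.3333)
Z(n, M) = (-6 + n)*(10/3 + M) (Z(n, M) = (n - 6)*(M + 10/3) = (-6 + n)*(10/3 + M))
-31257 - (Z(10, 0)*94 + 47) = -31257 - ((-20 - 6*0 + (10/3)*10 + 0*10)*94 + 47) = -31257 - ((-20 + 0 + 100/3 + 0)*94 + 47) = -31257 - ((40/3)*94 + 47) = -31257 - (3760/3 + 47) = -31257 - 1*3901/3 = -31257 - 3901/3 = -97672/3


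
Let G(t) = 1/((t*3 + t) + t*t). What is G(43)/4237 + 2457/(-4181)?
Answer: -21039230308/35801806837 ≈ -0.58766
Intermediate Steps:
G(t) = 1/(t² + 4*t) (G(t) = 1/((3*t + t) + t²) = 1/(4*t + t²) = 1/(t² + 4*t))
G(43)/4237 + 2457/(-4181) = (1/(43*(4 + 43)))/4237 + 2457/(-4181) = ((1/43)/47)*(1/4237) + 2457*(-1/4181) = ((1/43)*(1/47))*(1/4237) - 2457/4181 = (1/2021)*(1/4237) - 2457/4181 = 1/8562977 - 2457/4181 = -21039230308/35801806837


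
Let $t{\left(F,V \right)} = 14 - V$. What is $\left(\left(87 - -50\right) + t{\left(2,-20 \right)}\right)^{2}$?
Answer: $29241$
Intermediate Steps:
$\left(\left(87 - -50\right) + t{\left(2,-20 \right)}\right)^{2} = \left(\left(87 - -50\right) + \left(14 - -20\right)\right)^{2} = \left(\left(87 + 50\right) + \left(14 + 20\right)\right)^{2} = \left(137 + 34\right)^{2} = 171^{2} = 29241$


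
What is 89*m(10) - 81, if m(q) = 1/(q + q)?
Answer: -1531/20 ≈ -76.550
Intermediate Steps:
m(q) = 1/(2*q)
89*m(10) - 81 = 89*((½)/10) - 81 = 89*((½)*(⅒)) - 81 = 89*(1/20) - 81 = 89/20 - 81 = -1531/20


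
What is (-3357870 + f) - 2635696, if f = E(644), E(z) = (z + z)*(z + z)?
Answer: -4334622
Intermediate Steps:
E(z) = 4*z**2 (E(z) = (2*z)*(2*z) = 4*z**2)
f = 1658944 (f = 4*644**2 = 4*414736 = 1658944)
(-3357870 + f) - 2635696 = (-3357870 + 1658944) - 2635696 = -1698926 - 2635696 = -4334622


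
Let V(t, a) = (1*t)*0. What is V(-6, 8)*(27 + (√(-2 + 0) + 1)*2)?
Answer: 0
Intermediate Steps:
V(t, a) = 0 (V(t, a) = t*0 = 0)
V(-6, 8)*(27 + (√(-2 + 0) + 1)*2) = 0*(27 + (√(-2 + 0) + 1)*2) = 0*(27 + (√(-2) + 1)*2) = 0*(27 + (I*√2 + 1)*2) = 0*(27 + (1 + I*√2)*2) = 0*(27 + (2 + 2*I*√2)) = 0*(29 + 2*I*√2) = 0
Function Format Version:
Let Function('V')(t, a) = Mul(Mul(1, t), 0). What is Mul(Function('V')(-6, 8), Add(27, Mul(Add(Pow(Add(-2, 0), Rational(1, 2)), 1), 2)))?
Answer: 0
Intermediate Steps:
Function('V')(t, a) = 0 (Function('V')(t, a) = Mul(t, 0) = 0)
Mul(Function('V')(-6, 8), Add(27, Mul(Add(Pow(Add(-2, 0), Rational(1, 2)), 1), 2))) = Mul(0, Add(27, Mul(Add(Pow(Add(-2, 0), Rational(1, 2)), 1), 2))) = Mul(0, Add(27, Mul(Add(Pow(-2, Rational(1, 2)), 1), 2))) = Mul(0, Add(27, Mul(Add(Mul(I, Pow(2, Rational(1, 2))), 1), 2))) = Mul(0, Add(27, Mul(Add(1, Mul(I, Pow(2, Rational(1, 2)))), 2))) = Mul(0, Add(27, Add(2, Mul(2, I, Pow(2, Rational(1, 2)))))) = Mul(0, Add(29, Mul(2, I, Pow(2, Rational(1, 2))))) = 0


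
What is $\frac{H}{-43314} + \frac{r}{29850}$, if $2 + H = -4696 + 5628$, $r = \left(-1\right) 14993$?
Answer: $- \frac{112861217}{215487150} \approx -0.52375$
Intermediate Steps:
$r = -14993$
$H = 930$ ($H = -2 + \left(-4696 + 5628\right) = -2 + 932 = 930$)
$\frac{H}{-43314} + \frac{r}{29850} = \frac{930}{-43314} - \frac{14993}{29850} = 930 \left(- \frac{1}{43314}\right) - \frac{14993}{29850} = - \frac{155}{7219} - \frac{14993}{29850} = - \frac{112861217}{215487150}$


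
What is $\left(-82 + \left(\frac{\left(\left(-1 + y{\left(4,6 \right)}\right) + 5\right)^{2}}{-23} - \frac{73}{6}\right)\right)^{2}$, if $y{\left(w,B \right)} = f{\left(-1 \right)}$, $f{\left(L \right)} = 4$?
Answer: $\frac{178997641}{19044} \approx 9399.2$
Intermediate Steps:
$y{\left(w,B \right)} = 4$
$\left(-82 + \left(\frac{\left(\left(-1 + y{\left(4,6 \right)}\right) + 5\right)^{2}}{-23} - \frac{73}{6}\right)\right)^{2} = \left(-82 - \left(\frac{73}{6} - \frac{\left(\left(-1 + 4\right) + 5\right)^{2}}{-23}\right)\right)^{2} = \left(-82 - \left(\frac{73}{6} - \left(3 + 5\right)^{2} \left(- \frac{1}{23}\right)\right)\right)^{2} = \left(-82 - \left(\frac{73}{6} - 8^{2} \left(- \frac{1}{23}\right)\right)\right)^{2} = \left(-82 + \left(64 \left(- \frac{1}{23}\right) - \frac{73}{6}\right)\right)^{2} = \left(-82 - \frac{2063}{138}\right)^{2} = \left(- \frac{13379}{138}\right)^{2} = \frac{178997641}{19044}$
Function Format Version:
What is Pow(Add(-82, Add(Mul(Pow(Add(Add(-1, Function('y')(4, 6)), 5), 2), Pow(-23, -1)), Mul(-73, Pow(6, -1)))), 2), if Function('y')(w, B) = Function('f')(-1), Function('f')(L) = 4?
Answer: Rational(178997641, 19044) ≈ 9399.2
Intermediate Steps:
Function('y')(w, B) = 4
Pow(Add(-82, Add(Mul(Pow(Add(Add(-1, Function('y')(4, 6)), 5), 2), Pow(-23, -1)), Mul(-73, Pow(6, -1)))), 2) = Pow(Add(-82, Add(Mul(Pow(Add(Add(-1, 4), 5), 2), Pow(-23, -1)), Mul(-73, Pow(6, -1)))), 2) = Pow(Add(-82, Add(Mul(Pow(Add(3, 5), 2), Rational(-1, 23)), Mul(-73, Rational(1, 6)))), 2) = Pow(Add(-82, Add(Mul(Pow(8, 2), Rational(-1, 23)), Rational(-73, 6))), 2) = Pow(Add(-82, Add(Mul(64, Rational(-1, 23)), Rational(-73, 6))), 2) = Pow(Add(-82, Add(Rational(-64, 23), Rational(-73, 6))), 2) = Pow(Add(-82, Rational(-2063, 138)), 2) = Pow(Rational(-13379, 138), 2) = Rational(178997641, 19044)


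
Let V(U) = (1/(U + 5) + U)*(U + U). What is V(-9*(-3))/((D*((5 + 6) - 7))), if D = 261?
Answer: 2595/1856 ≈ 1.3982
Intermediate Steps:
V(U) = 2*U*(U + 1/(5 + U)) (V(U) = (1/(5 + U) + U)*(2*U) = (U + 1/(5 + U))*(2*U) = 2*U*(U + 1/(5 + U)))
V(-9*(-3))/((D*((5 + 6) - 7))) = (2*(-9*(-3))*(1 + (-9*(-3))² + 5*(-9*(-3)))/(5 - 9*(-3)))/((261*((5 + 6) - 7))) = (2*27*(1 + 27² + 5*27)/(5 + 27))/((261*(11 - 7))) = (2*27*(1 + 729 + 135)/32)/((261*4)) = (2*27*(1/32)*865)/1044 = (23355/16)*(1/1044) = 2595/1856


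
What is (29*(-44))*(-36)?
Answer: 45936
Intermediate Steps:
(29*(-44))*(-36) = -1276*(-36) = 45936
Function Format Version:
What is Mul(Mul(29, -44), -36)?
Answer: 45936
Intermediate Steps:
Mul(Mul(29, -44), -36) = Mul(-1276, -36) = 45936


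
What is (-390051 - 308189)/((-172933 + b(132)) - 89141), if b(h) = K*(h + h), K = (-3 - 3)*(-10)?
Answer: 349120/123117 ≈ 2.8357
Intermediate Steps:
K = 60 (K = -6*(-10) = 60)
b(h) = 120*h (b(h) = 60*(h + h) = 60*(2*h) = 120*h)
(-390051 - 308189)/((-172933 + b(132)) - 89141) = (-390051 - 308189)/((-172933 + 120*132) - 89141) = -698240/((-172933 + 15840) - 89141) = -698240/(-157093 - 89141) = -698240/(-246234) = -698240*(-1/246234) = 349120/123117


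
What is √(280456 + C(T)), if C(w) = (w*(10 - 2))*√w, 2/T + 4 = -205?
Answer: 2*√(3062649634 - 4*I*√418)/209 ≈ 529.58 - 7.0706e-6*I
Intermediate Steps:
T = -2/209 (T = 2/(-4 - 205) = 2/(-209) = 2*(-1/209) = -2/209 ≈ -0.0095694)
C(w) = 8*w^(3/2) (C(w) = (w*8)*√w = (8*w)*√w = 8*w^(3/2))
√(280456 + C(T)) = √(280456 + 8*(-2/209)^(3/2)) = √(280456 + 8*(-2*I*√418/43681)) = √(280456 - 16*I*√418/43681)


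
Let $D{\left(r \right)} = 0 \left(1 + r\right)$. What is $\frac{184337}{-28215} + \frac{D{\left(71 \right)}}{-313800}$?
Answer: $- \frac{184337}{28215} \approx -6.5333$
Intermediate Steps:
$D{\left(r \right)} = 0$
$\frac{184337}{-28215} + \frac{D{\left(71 \right)}}{-313800} = \frac{184337}{-28215} + \frac{0}{-313800} = 184337 \left(- \frac{1}{28215}\right) + 0 \left(- \frac{1}{313800}\right) = - \frac{184337}{28215} + 0 = - \frac{184337}{28215}$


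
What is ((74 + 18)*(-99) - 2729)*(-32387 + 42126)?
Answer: -115280543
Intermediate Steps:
((74 + 18)*(-99) - 2729)*(-32387 + 42126) = (92*(-99) - 2729)*9739 = (-9108 - 2729)*9739 = -11837*9739 = -115280543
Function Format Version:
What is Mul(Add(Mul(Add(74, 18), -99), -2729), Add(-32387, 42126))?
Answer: -115280543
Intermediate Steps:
Mul(Add(Mul(Add(74, 18), -99), -2729), Add(-32387, 42126)) = Mul(Add(Mul(92, -99), -2729), 9739) = Mul(Add(-9108, -2729), 9739) = Mul(-11837, 9739) = -115280543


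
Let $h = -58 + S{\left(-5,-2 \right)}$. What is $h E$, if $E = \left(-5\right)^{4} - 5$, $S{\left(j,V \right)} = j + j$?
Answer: $-42160$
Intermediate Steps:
$S{\left(j,V \right)} = 2 j$
$E = 620$ ($E = 625 - 5 = 620$)
$h = -68$ ($h = -58 + 2 \left(-5\right) = -58 - 10 = -68$)
$h E = \left(-68\right) 620 = -42160$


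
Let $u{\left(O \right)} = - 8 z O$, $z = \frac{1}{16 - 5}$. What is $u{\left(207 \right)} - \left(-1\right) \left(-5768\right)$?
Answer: $- \frac{65104}{11} \approx -5918.5$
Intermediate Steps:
$z = \frac{1}{11} \approx 0.090909$
$u{\left(O \right)} = - \frac{8 O}{11}$ ($u{\left(O \right)} = \left(-8\right) \frac{1}{11} O = - \frac{8 O}{11}$)
$u{\left(207 \right)} - \left(-1\right) \left(-5768\right) = \left(- \frac{8}{11}\right) 207 - \left(-1\right) \left(-5768\right) = - \frac{1656}{11} - 5768 = - \frac{65104}{11}$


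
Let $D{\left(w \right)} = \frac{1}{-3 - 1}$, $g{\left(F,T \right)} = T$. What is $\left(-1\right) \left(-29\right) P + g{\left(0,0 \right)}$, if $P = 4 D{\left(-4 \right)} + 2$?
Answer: $29$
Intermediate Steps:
$D{\left(w \right)} = - \frac{1}{4}$ ($D{\left(w \right)} = \frac{1}{-4} = - \frac{1}{4}$)
$P = 1$ ($P = 4 \left(- \frac{1}{4}\right) + 2 = -1 + 2 = 1$)
$\left(-1\right) \left(-29\right) P + g{\left(0,0 \right)} = \left(-1\right) \left(-29\right) 1 + 0 = 29 \cdot 1 + 0 = 29 + 0 = 29$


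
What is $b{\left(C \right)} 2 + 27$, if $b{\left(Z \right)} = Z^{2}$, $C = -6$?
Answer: $99$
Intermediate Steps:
$b{\left(C \right)} 2 + 27 = \left(-6\right)^{2} \cdot 2 + 27 = 36 \cdot 2 + 27 = 72 + 27 = 99$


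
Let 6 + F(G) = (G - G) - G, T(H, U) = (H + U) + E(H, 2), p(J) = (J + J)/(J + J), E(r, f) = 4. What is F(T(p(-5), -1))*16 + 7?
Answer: -153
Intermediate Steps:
p(J) = 1 (p(J) = (2*J)/((2*J)) = (2*J)*(1/(2*J)) = 1)
T(H, U) = 4 + H + U (T(H, U) = (H + U) + 4 = 4 + H + U)
F(G) = -6 - G (F(G) = -6 + ((G - G) - G) = -6 + (0 - G) = -6 - G)
F(T(p(-5), -1))*16 + 7 = (-6 - (4 + 1 - 1))*16 + 7 = (-6 - 1*4)*16 + 7 = (-6 - 4)*16 + 7 = -10*16 + 7 = -160 + 7 = -153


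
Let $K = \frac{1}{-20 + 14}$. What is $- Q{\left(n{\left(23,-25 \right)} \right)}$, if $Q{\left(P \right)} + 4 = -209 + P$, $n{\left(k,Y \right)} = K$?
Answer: $\frac{1279}{6} \approx 213.17$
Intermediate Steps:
$K = - \frac{1}{6}$ ($K = \frac{1}{-6} = - \frac{1}{6} \approx -0.16667$)
$n{\left(k,Y \right)} = - \frac{1}{6}$
$Q{\left(P \right)} = -213 + P$ ($Q{\left(P \right)} = -4 + \left(-209 + P\right) = -213 + P$)
$- Q{\left(n{\left(23,-25 \right)} \right)} = - (-213 - \frac{1}{6}) = \left(-1\right) \left(- \frac{1279}{6}\right) = \frac{1279}{6}$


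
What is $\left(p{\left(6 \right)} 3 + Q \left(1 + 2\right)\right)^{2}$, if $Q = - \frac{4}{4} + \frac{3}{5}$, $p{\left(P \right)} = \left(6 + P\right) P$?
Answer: $\frac{1153476}{25} \approx 46139.0$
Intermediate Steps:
$p{\left(P \right)} = P \left(6 + P\right)$
$Q = - \frac{2}{5}$ ($Q = \left(-4\right) \frac{1}{4} + 3 \cdot \frac{1}{5} = -1 + \frac{3}{5} = - \frac{2}{5} \approx -0.4$)
$\left(p{\left(6 \right)} 3 + Q \left(1 + 2\right)\right)^{2} = \left(6 \left(6 + 6\right) 3 - \frac{2 \left(1 + 2\right)}{5}\right)^{2} = \left(6 \cdot 12 \cdot 3 - \frac{6}{5}\right)^{2} = \left(72 \cdot 3 - \frac{6}{5}\right)^{2} = \left(216 - \frac{6}{5}\right)^{2} = \left(\frac{1074}{5}\right)^{2} = \frac{1153476}{25}$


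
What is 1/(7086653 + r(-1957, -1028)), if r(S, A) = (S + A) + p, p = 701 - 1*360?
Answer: 1/7084009 ≈ 1.4116e-7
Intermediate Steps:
p = 341 (p = 701 - 360 = 341)
r(S, A) = 341 + A + S (r(S, A) = (S + A) + 341 = (A + S) + 341 = 341 + A + S)
1/(7086653 + r(-1957, -1028)) = 1/(7086653 + (341 - 1028 - 1957)) = 1/(7086653 - 2644) = 1/7084009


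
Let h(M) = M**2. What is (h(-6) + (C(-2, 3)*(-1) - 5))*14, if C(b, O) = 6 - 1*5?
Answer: 420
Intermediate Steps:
C(b, O) = 1 (C(b, O) = 6 - 5 = 1)
(h(-6) + (C(-2, 3)*(-1) - 5))*14 = ((-6)**2 + (1*(-1) - 5))*14 = (36 + (-1 - 5))*14 = (36 - 6)*14 = 30*14 = 420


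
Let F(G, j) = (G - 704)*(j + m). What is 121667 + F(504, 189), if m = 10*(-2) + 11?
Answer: 85667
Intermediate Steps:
m = -9 (m = -20 + 11 = -9)
F(G, j) = (-704 + G)*(-9 + j) (F(G, j) = (G - 704)*(j - 9) = (-704 + G)*(-9 + j))
121667 + F(504, 189) = 121667 + (6336 - 704*189 - 9*504 + 504*189) = 121667 + (6336 - 133056 - 4536 + 95256) = 121667 - 36000 = 85667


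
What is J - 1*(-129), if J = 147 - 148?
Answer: 128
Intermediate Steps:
J = -1
J - 1*(-129) = -1 - 1*(-129) = -1 + 129 = 128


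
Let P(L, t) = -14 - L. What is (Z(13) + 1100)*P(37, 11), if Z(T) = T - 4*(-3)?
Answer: -57375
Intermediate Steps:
Z(T) = 12 + T (Z(T) = T + 12 = 12 + T)
(Z(13) + 1100)*P(37, 11) = ((12 + 13) + 1100)*(-14 - 1*37) = (25 + 1100)*(-14 - 37) = 1125*(-51) = -57375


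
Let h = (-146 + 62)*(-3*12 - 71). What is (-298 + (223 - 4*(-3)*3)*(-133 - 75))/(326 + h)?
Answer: -27085/4657 ≈ -5.8160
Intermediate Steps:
h = 8988 (h = -84*(-36 - 71) = -84*(-107) = 8988)
(-298 + (223 - 4*(-3)*3)*(-133 - 75))/(326 + h) = (-298 + (223 - 4*(-3)*3)*(-133 - 75))/(326 + 8988) = (-298 + (223 + 12*3)*(-208))/9314 = (-298 + (223 + 36)*(-208))*(1/9314) = (-298 + 259*(-208))*(1/9314) = (-298 - 53872)*(1/9314) = -54170*1/9314 = -27085/4657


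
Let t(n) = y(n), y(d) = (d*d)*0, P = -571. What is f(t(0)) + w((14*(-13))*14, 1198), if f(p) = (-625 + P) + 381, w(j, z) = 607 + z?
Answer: 990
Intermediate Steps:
y(d) = 0 (y(d) = d²*0 = 0)
t(n) = 0
f(p) = -815 (f(p) = (-625 - 571) + 381 = -1196 + 381 = -815)
f(t(0)) + w((14*(-13))*14, 1198) = -815 + (607 + 1198) = -815 + 1805 = 990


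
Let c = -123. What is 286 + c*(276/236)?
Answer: 8387/59 ≈ 142.15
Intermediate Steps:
286 + c*(276/236) = 286 - 33948/236 = 286 - 123*69/59 = 286 - 8487/59 = 8387/59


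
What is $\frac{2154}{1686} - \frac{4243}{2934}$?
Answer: $- \frac{138977}{824454} \approx -0.16857$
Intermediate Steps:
$\frac{2154}{1686} - \frac{4243}{2934} = 2154 \cdot \frac{1}{1686} - \frac{4243}{2934} = \frac{359}{281} - \frac{4243}{2934} = - \frac{138977}{824454}$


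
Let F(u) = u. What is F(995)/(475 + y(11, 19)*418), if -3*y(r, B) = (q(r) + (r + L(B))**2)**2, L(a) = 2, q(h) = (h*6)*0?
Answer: -2985/11937073 ≈ -0.00025006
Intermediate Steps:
q(h) = 0 (q(h) = (6*h)*0 = 0)
y(r, B) = -(2 + r)**4/3 (y(r, B) = -(0 + (r + 2)**2)**2/3 = -(0 + (2 + r)**2)**2/3 = -(2 + r)**4/3)
F(995)/(475 + y(11, 19)*418) = 995/(475 - (2 + 11)**4/3*418) = 995/(475 - 1/3*13**4*418) = 995/(475 - 1/3*28561*418) = 995/(475 - 28561/3*418) = 995/(475 - 11938498/3) = 995/(-11937073/3) = 995*(-3/11937073) = -2985/11937073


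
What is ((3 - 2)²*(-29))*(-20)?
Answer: 580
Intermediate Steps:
((3 - 2)²*(-29))*(-20) = (1²*(-29))*(-20) = (1*(-29))*(-20) = -29*(-20) = 580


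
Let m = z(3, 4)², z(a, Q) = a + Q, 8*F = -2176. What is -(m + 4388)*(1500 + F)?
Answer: -5448636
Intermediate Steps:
F = -272 (F = (⅛)*(-2176) = -272)
z(a, Q) = Q + a
m = 49 (m = (4 + 3)² = 7² = 49)
-(m + 4388)*(1500 + F) = -(49 + 4388)*(1500 - 272) = -4437*1228 = -1*5448636 = -5448636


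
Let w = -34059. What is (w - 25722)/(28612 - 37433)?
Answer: 59781/8821 ≈ 6.7771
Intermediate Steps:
(w - 25722)/(28612 - 37433) = (-34059 - 25722)/(28612 - 37433) = -59781/(-8821) = -59781*(-1/8821) = 59781/8821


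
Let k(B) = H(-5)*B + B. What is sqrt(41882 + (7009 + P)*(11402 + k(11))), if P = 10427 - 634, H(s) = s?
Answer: sqrt(190878998) ≈ 13816.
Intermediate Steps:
P = 9793
k(B) = -4*B (k(B) = -5*B + B = -4*B)
sqrt(41882 + (7009 + P)*(11402 + k(11))) = sqrt(41882 + (7009 + 9793)*(11402 - 4*11)) = sqrt(41882 + 16802*(11402 - 44)) = sqrt(41882 + 16802*11358) = sqrt(41882 + 190837116) = sqrt(190878998)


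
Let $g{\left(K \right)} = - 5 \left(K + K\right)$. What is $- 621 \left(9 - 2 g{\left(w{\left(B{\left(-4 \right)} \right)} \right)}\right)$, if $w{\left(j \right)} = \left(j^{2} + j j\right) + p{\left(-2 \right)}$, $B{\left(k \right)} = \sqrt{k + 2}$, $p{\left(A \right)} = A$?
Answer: $68931$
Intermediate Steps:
$B{\left(k \right)} = \sqrt{2 + k}$
$w{\left(j \right)} = -2 + 2 j^{2}$ ($w{\left(j \right)} = \left(j^{2} + j j\right) - 2 = \left(j^{2} + j^{2}\right) - 2 = 2 j^{2} - 2 = -2 + 2 j^{2}$)
$g{\left(K \right)} = - 10 K$ ($g{\left(K \right)} = - 5 \cdot 2 K = - 10 K$)
$- 621 \left(9 - 2 g{\left(w{\left(B{\left(-4 \right)} \right)} \right)}\right) = - 621 \left(9 - 2 \left(- 10 \left(-2 + 2 \left(\sqrt{2 - 4}\right)^{2}\right)\right)\right) = - 621 \left(9 - 2 \left(- 10 \left(-2 + 2 \left(\sqrt{-2}\right)^{2}\right)\right)\right) = - 621 \left(9 - 2 \left(- 10 \left(-2 + 2 \left(i \sqrt{2}\right)^{2}\right)\right)\right) = - 621 \left(9 - 2 \left(- 10 \left(-2 + 2 \left(-2\right)\right)\right)\right) = - 621 \left(9 - 2 \left(- 10 \left(-2 - 4\right)\right)\right) = - 621 \left(9 - 2 \left(\left(-10\right) \left(-6\right)\right)\right) = - 621 \left(9 - 120\right) = \left(-621\right) \left(-111\right) = 68931$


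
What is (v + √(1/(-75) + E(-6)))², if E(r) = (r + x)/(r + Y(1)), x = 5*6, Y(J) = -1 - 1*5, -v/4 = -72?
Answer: (4320 + I*√453)²/225 ≈ 82942.0 + 817.3*I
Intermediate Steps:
v = 288 (v = -4*(-72) = 288)
Y(J) = -6 (Y(J) = -1 - 5 = -6)
x = 30
E(r) = (30 + r)/(-6 + r) (E(r) = (r + 30)/(r - 6) = (30 + r)/(-6 + r))
(v + √(1/(-75) + E(-6)))² = (288 + √(1/(-75) + (30 - 6)/(-6 - 6)))² = (288 + √(-1/75 + 24/(-12)))² = (288 + √(-1/75 - 1/12*24))² = (288 + √(-1/75 - 2))² = (288 + √(-151/75))² = (288 + I*√453/15)²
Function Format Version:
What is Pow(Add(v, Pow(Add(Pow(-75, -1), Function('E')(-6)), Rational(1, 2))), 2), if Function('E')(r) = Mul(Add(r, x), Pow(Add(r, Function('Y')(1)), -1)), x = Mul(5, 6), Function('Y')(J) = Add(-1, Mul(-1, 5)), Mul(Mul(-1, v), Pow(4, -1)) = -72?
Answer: Mul(Rational(1, 225), Pow(Add(4320, Mul(I, Pow(453, Rational(1, 2)))), 2)) ≈ Add(82942., Mul(817.30, I))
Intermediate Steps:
v = 288 (v = Mul(-4, -72) = 288)
Function('Y')(J) = -6 (Function('Y')(J) = Add(-1, -5) = -6)
x = 30
Function('E')(r) = Mul(Pow(Add(-6, r), -1), Add(30, r)) (Function('E')(r) = Mul(Add(r, 30), Pow(Add(r, -6), -1)) = Mul(Add(30, r), Pow(Add(-6, r), -1)) = Mul(Pow(Add(-6, r), -1), Add(30, r)))
Pow(Add(v, Pow(Add(Pow(-75, -1), Function('E')(-6)), Rational(1, 2))), 2) = Pow(Add(288, Pow(Add(Pow(-75, -1), Mul(Pow(Add(-6, -6), -1), Add(30, -6))), Rational(1, 2))), 2) = Pow(Add(288, Pow(Add(Rational(-1, 75), Mul(Pow(-12, -1), 24)), Rational(1, 2))), 2) = Pow(Add(288, Pow(Add(Rational(-1, 75), Mul(Rational(-1, 12), 24)), Rational(1, 2))), 2) = Pow(Add(288, Pow(Add(Rational(-1, 75), -2), Rational(1, 2))), 2) = Pow(Add(288, Pow(Rational(-151, 75), Rational(1, 2))), 2) = Pow(Add(288, Mul(Rational(1, 15), I, Pow(453, Rational(1, 2)))), 2)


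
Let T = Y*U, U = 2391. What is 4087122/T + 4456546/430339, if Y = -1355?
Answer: 4226497339724/464738147965 ≈ 9.0944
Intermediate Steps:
T = -3239805 (T = -1355*2391 = -3239805)
4087122/T + 4456546/430339 = 4087122/(-3239805) + 4456546/430339 = 4087122*(-1/3239805) + 4456546*(1/430339) = -1362374/1079935 + 4456546/430339 = 4226497339724/464738147965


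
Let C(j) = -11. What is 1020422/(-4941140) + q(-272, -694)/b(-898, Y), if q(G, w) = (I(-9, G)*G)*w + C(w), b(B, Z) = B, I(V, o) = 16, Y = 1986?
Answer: -1865565979342/554642965 ≈ -3363.5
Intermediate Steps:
q(G, w) = -11 + 16*G*w (q(G, w) = (16*G)*w - 11 = 16*G*w - 11 = -11 + 16*G*w)
1020422/(-4941140) + q(-272, -694)/b(-898, Y) = 1020422/(-4941140) + (-11 + 16*(-272)*(-694))/(-898) = 1020422*(-1/4941140) + (-11 + 3020288)*(-1/898) = -510211/2470570 + 3020277*(-1/898) = -510211/2470570 - 3020277/898 = -1865565979342/554642965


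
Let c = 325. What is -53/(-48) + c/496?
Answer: 1309/744 ≈ 1.7594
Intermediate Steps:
-53/(-48) + c/496 = -53/(-48) + 325/496 = -53*(-1/48) + 325*(1/496) = 53/48 + 325/496 = 1309/744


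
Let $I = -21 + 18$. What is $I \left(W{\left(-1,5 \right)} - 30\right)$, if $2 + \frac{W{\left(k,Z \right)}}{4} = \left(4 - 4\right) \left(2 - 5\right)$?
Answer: $114$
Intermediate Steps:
$I = -3$
$W{\left(k,Z \right)} = -8$ ($W{\left(k,Z \right)} = -8 + 4 \left(4 - 4\right) \left(2 - 5\right) = -8 + 4 \cdot 0 \left(-3\right) = -8 + 4 \cdot 0 = -8 + 0 = -8$)
$I \left(W{\left(-1,5 \right)} - 30\right) = - 3 \left(-8 - 30\right) = \left(-3\right) \left(-38\right) = 114$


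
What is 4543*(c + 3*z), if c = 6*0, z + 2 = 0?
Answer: -27258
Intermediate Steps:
z = -2 (z = -2 + 0 = -2)
c = 0
4543*(c + 3*z) = 4543*(0 + 3*(-2)) = 4543*(0 - 6) = 4543*(-6) = -27258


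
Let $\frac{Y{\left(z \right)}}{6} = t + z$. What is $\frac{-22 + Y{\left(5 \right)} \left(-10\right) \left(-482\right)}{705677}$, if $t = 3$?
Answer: $\frac{231338}{705677} \approx 0.32782$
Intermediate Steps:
$Y{\left(z \right)} = 18 + 6 z$ ($Y{\left(z \right)} = 6 \left(3 + z\right) = 18 + 6 z$)
$\frac{-22 + Y{\left(5 \right)} \left(-10\right) \left(-482\right)}{705677} = \frac{-22 + \left(18 + 6 \cdot 5\right) \left(-10\right) \left(-482\right)}{705677} = \left(-22 + \left(18 + 30\right) \left(-10\right) \left(-482\right)\right) \frac{1}{705677} = \left(-22 + 48 \left(-10\right) \left(-482\right)\right) \frac{1}{705677} = \left(-22 - -231360\right) \frac{1}{705677} = \left(-22 + 231360\right) \frac{1}{705677} = 231338 \cdot \frac{1}{705677} = \frac{231338}{705677}$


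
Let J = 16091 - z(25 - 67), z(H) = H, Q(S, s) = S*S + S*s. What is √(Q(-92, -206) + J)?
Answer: √43549 ≈ 208.68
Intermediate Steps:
Q(S, s) = S² + S*s
J = 16133 (J = 16091 - (25 - 67) = 16091 - 1*(-42) = 16091 + 42 = 16133)
√(Q(-92, -206) + J) = √(-92*(-92 - 206) + 16133) = √(-92*(-298) + 16133) = √(27416 + 16133) = √43549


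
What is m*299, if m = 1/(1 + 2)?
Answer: 299/3 ≈ 99.667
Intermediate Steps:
m = ⅓ (m = 1/3 = ⅓ ≈ 0.33333)
m*299 = (⅓)*299 = 299/3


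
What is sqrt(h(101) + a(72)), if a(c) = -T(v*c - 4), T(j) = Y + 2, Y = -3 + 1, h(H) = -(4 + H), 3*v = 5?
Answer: I*sqrt(105) ≈ 10.247*I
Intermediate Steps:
v = 5/3 (v = (1/3)*5 = 5/3 ≈ 1.6667)
h(H) = -4 - H
Y = -2
T(j) = 0 (T(j) = -2 + 2 = 0)
a(c) = 0 (a(c) = -1*0 = 0)
sqrt(h(101) + a(72)) = sqrt((-4 - 1*101) + 0) = sqrt((-4 - 101) + 0) = sqrt(-105 + 0) = sqrt(-105) = I*sqrt(105)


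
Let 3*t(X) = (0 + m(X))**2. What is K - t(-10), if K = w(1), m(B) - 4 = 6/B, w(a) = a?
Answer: -214/75 ≈ -2.8533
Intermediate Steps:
m(B) = 4 + 6/B
K = 1
t(X) = (4 + 6/X)**2/3 (t(X) = (0 + (4 + 6/X))**2/3 = (4 + 6/X)**2/3)
K - t(-10) = 1 - (4 + 6/(-10))**2/3 = 1 - (4 + 6*(-1/10))**2/3 = 1 - (4 - 3/5)**2/3 = 1 - (17/5)**2/3 = 1 - 289/(3*25) = 1 - 1*289/75 = 1 - 289/75 = -214/75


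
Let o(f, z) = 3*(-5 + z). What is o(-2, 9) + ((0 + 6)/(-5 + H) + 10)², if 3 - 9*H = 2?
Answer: 43057/484 ≈ 88.961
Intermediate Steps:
H = ⅑ (H = ⅓ - ⅑*2 = ⅓ - 2/9 = ⅑ ≈ 0.11111)
o(f, z) = -15 + 3*z
o(-2, 9) + ((0 + 6)/(-5 + H) + 10)² = (-15 + 3*9) + ((0 + 6)/(-5 + ⅑) + 10)² = (-15 + 27) + (6/(-44/9) + 10)² = 12 + (6*(-9/44) + 10)² = 12 + (-27/22 + 10)² = 12 + (193/22)² = 12 + 37249/484 = 43057/484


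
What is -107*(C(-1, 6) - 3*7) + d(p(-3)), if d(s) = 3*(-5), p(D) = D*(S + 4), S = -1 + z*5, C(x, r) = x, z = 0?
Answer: 2339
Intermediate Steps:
S = -1 (S = -1 + 0*5 = -1 + 0 = -1)
p(D) = 3*D (p(D) = D*(-1 + 4) = D*3 = 3*D)
d(s) = -15
-107*(C(-1, 6) - 3*7) + d(p(-3)) = -107*(-1 - 3*7) - 15 = -107*(-1 - 21) - 15 = -107*(-22) - 15 = 2354 - 15 = 2339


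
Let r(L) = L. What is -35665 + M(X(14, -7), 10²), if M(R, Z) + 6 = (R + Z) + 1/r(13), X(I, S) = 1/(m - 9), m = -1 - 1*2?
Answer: -5549077/156 ≈ -35571.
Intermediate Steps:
m = -3 (m = -1 - 2 = -3)
X(I, S) = -1/12 (X(I, S) = 1/(-3 - 9) = 1/(-12) = -1/12)
M(R, Z) = -77/13 + R + Z (M(R, Z) = -6 + ((R + Z) + 1/13) = -6 + (1/13 + R + Z) = -77/13 + R + Z)
-35665 + M(X(14, -7), 10²) = -35665 + (-77/13 - 1/12 + 10²) = -35665 + (-77/13 - 1/12 + 100) = -35665 + 14663/156 = -5549077/156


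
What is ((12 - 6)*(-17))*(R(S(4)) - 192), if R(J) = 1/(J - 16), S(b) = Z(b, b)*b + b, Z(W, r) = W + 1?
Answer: 78285/4 ≈ 19571.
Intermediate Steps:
Z(W, r) = 1 + W
S(b) = b + b*(1 + b) (S(b) = (1 + b)*b + b = b*(1 + b) + b = b + b*(1 + b))
R(J) = 1/(-16 + J)
((12 - 6)*(-17))*(R(S(4)) - 192) = ((12 - 6)*(-17))*(1/(-16 + 4*(2 + 4)) - 192) = (6*(-17))*(1/(-16 + 4*6) - 192) = -102*(1/(-16 + 24) - 192) = -102*(1/8 - 192) = -102*(⅛ - 192) = -102*(-1535/8) = 78285/4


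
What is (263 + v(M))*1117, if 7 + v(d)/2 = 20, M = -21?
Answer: 322813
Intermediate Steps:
v(d) = 26 (v(d) = -14 + 2*20 = -14 + 40 = 26)
(263 + v(M))*1117 = (263 + 26)*1117 = 289*1117 = 322813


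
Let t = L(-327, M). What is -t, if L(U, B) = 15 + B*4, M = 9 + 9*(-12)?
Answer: 381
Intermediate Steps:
M = -99 (M = 9 - 108 = -99)
L(U, B) = 15 + 4*B
t = -381 (t = 15 + 4*(-99) = 15 - 396 = -381)
-t = -1*(-381) = 381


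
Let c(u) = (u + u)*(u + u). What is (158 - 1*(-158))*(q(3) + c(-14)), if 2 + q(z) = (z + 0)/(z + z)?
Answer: 247270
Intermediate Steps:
c(u) = 4*u² (c(u) = (2*u)*(2*u) = 4*u²)
q(z) = -3/2 (q(z) = -2 + (z + 0)/(z + z) = -2 + z/((2*z)) = -2 + z*(1/(2*z)) = -2 + ½ = -3/2)
(158 - 1*(-158))*(q(3) + c(-14)) = (158 - 1*(-158))*(-3/2 + 4*(-14)²) = (158 + 158)*(-3/2 + 4*196) = 316*(-3/2 + 784) = 316*(1565/2) = 247270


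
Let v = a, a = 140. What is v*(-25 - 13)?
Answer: -5320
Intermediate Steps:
v = 140
v*(-25 - 13) = 140*(-25 - 13) = 140*(-38) = -5320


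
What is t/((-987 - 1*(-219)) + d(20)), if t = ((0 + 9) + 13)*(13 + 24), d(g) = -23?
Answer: -814/791 ≈ -1.0291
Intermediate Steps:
t = 814 (t = (9 + 13)*37 = 22*37 = 814)
t/((-987 - 1*(-219)) + d(20)) = 814/((-987 - 1*(-219)) - 23) = 814/((-987 + 219) - 23) = 814/(-768 - 23) = 814/(-791) = -1/791*814 = -814/791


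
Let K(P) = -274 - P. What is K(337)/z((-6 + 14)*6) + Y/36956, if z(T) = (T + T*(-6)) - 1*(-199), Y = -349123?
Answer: 8266073/1515196 ≈ 5.4554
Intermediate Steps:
z(T) = 199 - 5*T (z(T) = (T - 6*T) + 199 = -5*T + 199 = 199 - 5*T)
K(337)/z((-6 + 14)*6) + Y/36956 = (-274 - 1*337)/(199 - 5*(-6 + 14)*6) - 349123/36956 = (-274 - 337)/(199 - 40*6) - 349123*1/36956 = -611/(199 - 5*48) - 349123/36956 = -611/(199 - 240) - 349123/36956 = -611/(-41) - 349123/36956 = -611*(-1/41) - 349123/36956 = 611/41 - 349123/36956 = 8266073/1515196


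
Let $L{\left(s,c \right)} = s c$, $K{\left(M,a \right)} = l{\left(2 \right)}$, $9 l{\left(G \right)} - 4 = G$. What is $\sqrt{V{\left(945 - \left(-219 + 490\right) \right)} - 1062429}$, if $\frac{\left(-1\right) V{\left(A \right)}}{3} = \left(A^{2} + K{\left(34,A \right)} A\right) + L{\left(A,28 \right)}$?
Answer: $i \sqrt{2483221} \approx 1575.8 i$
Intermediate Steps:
$l{\left(G \right)} = \frac{4}{9} + \frac{G}{9}$
$K{\left(M,a \right)} = \frac{2}{3}$ ($K{\left(M,a \right)} = \frac{4}{9} + \frac{1}{9} \cdot 2 = \frac{4}{9} + \frac{2}{9} = \frac{2}{3}$)
$L{\left(s,c \right)} = c s$
$V{\left(A \right)} = - 86 A - 3 A^{2}$ ($V{\left(A \right)} = - 3 \left(\left(A^{2} + \frac{2 A}{3}\right) + 28 A\right) = - 3 \left(A^{2} + \frac{86 A}{3}\right) = - 86 A - 3 A^{2}$)
$\sqrt{V{\left(945 - \left(-219 + 490\right) \right)} - 1062429} = \sqrt{\left(945 - \left(-219 + 490\right)\right) \left(-86 - 3 \left(945 - \left(-219 + 490\right)\right)\right) - 1062429} = \sqrt{\left(945 - 271\right) \left(-86 - 3 \left(945 - 271\right)\right) - 1062429} = \sqrt{674 \left(-86 - 2022\right) - 1062429} = \sqrt{674 \left(-2108\right) - 1062429} = \sqrt{-1420792 - 1062429} = \sqrt{-2483221} = i \sqrt{2483221}$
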